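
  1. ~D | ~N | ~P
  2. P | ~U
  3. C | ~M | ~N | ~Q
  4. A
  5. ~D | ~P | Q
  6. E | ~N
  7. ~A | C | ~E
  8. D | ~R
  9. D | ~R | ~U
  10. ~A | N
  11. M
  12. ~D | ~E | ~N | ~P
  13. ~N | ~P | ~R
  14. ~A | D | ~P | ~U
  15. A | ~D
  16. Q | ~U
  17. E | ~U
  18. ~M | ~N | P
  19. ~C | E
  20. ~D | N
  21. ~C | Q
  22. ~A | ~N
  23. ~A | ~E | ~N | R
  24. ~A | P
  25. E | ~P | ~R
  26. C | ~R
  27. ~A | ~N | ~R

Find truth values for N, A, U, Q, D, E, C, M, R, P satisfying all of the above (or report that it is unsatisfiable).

The formula is unsatisfiable.

Case A = True:
  (~A | N) forces N = True.
  Clause (~A | ~N) is falsified — contradiction.
Case A = False:
  Clause (A) is falsified — contradiction.
Both cases fail, so the formula is unsatisfiable.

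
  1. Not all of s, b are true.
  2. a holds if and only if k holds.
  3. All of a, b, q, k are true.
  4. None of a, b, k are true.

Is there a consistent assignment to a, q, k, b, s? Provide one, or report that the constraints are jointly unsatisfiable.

Case a = True:
  Constraint (4) is violated (a=T) — contradiction.
Case a = False:
  Constraint (3) is violated (a=F) — contradiction.
Both cases fail — unsatisfiable.

The formula is unsatisfiable.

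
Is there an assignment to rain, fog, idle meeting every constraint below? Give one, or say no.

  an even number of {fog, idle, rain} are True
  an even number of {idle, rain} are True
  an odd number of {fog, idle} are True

rain=T, fog=F, idle=T

{fog, idle, rain}: 2 true → even ✓
{idle, rain}: 2 true → even ✓
{fog, idle}: 1 true → odd ✓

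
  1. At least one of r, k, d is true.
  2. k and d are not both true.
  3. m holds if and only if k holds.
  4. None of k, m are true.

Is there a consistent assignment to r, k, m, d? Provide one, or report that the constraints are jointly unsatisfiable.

r=T, k=F, m=F, d=F

  (1) {r, k, d}: 1 true — at least one ✓
  (2) k=F, d=F — not both ✓
  (3) m=F, k=F — same ✓
  (4) {k, m}: 0 true — none ✓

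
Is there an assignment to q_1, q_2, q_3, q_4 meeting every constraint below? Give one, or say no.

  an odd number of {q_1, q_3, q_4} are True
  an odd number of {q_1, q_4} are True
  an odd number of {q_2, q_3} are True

q_1: True, q_2: True, q_3: False, q_4: False

{q_1, q_3, q_4}: 1 true → odd ✓
{q_1, q_4}: 1 true → odd ✓
{q_2, q_3}: 1 true → odd ✓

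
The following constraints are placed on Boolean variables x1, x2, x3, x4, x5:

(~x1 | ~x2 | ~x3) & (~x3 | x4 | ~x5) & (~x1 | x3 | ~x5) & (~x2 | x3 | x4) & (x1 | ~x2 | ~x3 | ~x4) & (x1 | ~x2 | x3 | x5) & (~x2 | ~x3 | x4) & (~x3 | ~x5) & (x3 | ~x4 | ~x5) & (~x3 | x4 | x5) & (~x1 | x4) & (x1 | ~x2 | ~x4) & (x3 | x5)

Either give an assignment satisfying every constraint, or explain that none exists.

Set x1 = False.
Try x2 = True:
  (x1 | ~x2 | ~x4) forces x4 = False.
  (~x2 | x3 | x4) forces x3 = True.
  clause (~x2 | ~x3 | x4) is falsified — backtrack.
So x2 = False.
Set x3 = True.
  then (~x3 | ~x5) forces x5 = False.
  then (~x3 | x4 | x5) forces x4 = True.
All clauses satisfied.

x1=F, x2=F, x3=T, x4=T, x5=F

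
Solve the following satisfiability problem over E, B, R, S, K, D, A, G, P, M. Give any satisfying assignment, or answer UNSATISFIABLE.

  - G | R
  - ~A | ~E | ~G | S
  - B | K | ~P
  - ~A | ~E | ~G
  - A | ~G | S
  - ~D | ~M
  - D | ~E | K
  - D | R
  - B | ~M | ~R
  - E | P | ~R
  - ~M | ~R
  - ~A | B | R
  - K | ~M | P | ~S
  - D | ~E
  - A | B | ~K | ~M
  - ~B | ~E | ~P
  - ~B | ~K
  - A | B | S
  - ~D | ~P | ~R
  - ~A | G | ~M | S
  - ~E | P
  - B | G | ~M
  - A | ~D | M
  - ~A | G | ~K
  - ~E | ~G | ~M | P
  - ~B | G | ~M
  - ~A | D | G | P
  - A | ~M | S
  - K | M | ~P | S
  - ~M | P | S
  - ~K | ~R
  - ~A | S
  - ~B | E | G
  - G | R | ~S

Set E = False.
Set B = True.
  then (~B | ~K) forces K = False.
  then (~B | E | G) forces G = True.
Set R = False.
  then (D | R) forces D = True.
  then (~D | ~M) forces M = False.
  then (A | ~D | M) forces A = True.
  then (~A | S) forces S = True.
Set P = False.
All clauses satisfied.

E = False; B = True; R = False; S = True; K = False; D = True; A = True; G = True; P = False; M = False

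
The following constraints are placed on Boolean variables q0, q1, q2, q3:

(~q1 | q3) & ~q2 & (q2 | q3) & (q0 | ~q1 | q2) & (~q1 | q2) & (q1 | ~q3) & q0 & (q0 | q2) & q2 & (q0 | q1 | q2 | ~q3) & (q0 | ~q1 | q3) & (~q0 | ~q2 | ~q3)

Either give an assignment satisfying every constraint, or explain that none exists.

UNSATISFIABLE

Case q2 = True:
  Clause (~q2) is falsified — contradiction.
Case q2 = False:
  Clause (q2) is falsified — contradiction.
Both cases fail, so the formula is unsatisfiable.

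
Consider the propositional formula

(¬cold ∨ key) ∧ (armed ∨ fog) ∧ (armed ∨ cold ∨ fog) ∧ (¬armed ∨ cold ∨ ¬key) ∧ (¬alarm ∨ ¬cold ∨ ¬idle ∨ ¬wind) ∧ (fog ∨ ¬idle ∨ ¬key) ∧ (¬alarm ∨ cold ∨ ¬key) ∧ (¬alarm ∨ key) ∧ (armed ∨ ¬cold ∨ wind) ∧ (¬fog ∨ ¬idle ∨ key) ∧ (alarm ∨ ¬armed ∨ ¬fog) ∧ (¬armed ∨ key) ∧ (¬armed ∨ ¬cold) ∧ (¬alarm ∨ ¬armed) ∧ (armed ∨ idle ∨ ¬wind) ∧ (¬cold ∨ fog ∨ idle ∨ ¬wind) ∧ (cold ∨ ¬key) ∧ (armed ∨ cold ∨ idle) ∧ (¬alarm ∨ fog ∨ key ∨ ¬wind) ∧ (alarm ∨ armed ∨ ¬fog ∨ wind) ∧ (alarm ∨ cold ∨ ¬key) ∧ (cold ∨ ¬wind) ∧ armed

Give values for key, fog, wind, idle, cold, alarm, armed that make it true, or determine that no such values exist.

Case armed = True:
  (¬armed ∨ key) forces key = True.
  (¬armed ∨ cold ∨ ¬key) forces cold = True.
  Clause (¬armed ∨ ¬cold) is falsified — contradiction.
Case armed = False:
  Clause (armed) is falsified — contradiction.
Both cases fail, so the formula is unsatisfiable.

No satisfying assignment exists.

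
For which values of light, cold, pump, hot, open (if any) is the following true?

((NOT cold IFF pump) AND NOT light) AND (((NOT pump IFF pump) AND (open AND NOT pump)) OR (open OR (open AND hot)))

light = False, cold = False, pump = True, hot = False, open = True

  (NOT cold IFF pump) AND NOT light = True
    NOT cold IFF pump = True
      NOT cold = True
    NOT light = True
  ((NOT pump IFF pump) AND (open AND NOT pump)) OR (open OR (open AND hot)) = True
    (NOT pump IFF pump) AND (open AND NOT pump) = False
      NOT pump IFF pump = False
        NOT pump = False
      open AND NOT pump = False
        NOT pump = False
    open OR (open AND hot) = True
      open AND hot = False
Both conjuncts True, so the formula holds.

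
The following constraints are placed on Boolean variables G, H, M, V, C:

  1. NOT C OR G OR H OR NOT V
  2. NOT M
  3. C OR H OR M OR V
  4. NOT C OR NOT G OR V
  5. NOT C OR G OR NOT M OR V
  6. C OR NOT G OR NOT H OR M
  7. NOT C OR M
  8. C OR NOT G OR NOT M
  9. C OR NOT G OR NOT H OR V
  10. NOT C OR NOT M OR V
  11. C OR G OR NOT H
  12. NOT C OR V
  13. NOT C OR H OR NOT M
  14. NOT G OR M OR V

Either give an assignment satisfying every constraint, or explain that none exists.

Unit clause (NOT M) forces M = False.
In (NOT C OR M) only NOT C is left, so C = False.
Set G = True.
  then (C OR NOT G OR NOT H OR M) forces H = False.
  then (NOT G OR M OR V) forces V = True.
All clauses satisfied.

G=T, H=F, M=F, V=T, C=F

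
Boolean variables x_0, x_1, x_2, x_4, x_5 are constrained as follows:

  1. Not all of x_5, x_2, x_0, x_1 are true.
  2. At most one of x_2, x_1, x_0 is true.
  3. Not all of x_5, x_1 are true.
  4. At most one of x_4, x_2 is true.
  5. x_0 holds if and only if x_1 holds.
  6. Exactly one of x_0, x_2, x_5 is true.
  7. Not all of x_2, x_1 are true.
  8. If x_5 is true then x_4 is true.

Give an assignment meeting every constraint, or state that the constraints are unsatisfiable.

x_0: False; x_1: False; x_2: False; x_4: True; x_5: True

  (1) {x_5, x_2, x_0, x_1}: 1/4 true — not all ✓
  (2) {x_2, x_1, x_0}: 0 true — at most one ✓
  (3) {x_5, x_1}: 1/2 true — not all ✓
  (4) {x_4, x_2}: 1 true — at most one ✓
  (5) x_0=F, x_1=F — same ✓
  (6) {x_0, x_2, x_5}: 1 true — exactly one ✓
  (7) {x_2, x_1}: 0/2 true — not all ✓
  (8) x_5=T ⇒ x_4: T ✓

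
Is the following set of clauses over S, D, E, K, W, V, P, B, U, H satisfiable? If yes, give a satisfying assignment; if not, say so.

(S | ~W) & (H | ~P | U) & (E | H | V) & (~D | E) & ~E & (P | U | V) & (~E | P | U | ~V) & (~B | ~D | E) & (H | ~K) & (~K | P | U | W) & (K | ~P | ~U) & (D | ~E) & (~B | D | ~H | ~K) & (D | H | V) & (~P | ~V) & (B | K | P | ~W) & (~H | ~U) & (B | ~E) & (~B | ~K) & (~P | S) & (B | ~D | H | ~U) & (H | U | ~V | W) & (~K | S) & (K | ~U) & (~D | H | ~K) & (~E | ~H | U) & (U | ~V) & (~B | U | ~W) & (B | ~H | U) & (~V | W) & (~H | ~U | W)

Unit clause (~E) forces E = False.
In (~D | E) only ~D is left, so D = False.
Set S = True.
Set K = False.
  then (K | ~U) forces U = False.
  then (U | ~V) forces V = False.
  then (E | H | V) forces H = True.
  then (P | U | V) forces P = True.
  then (B | ~H | U) forces B = True.
  then (~B | U | ~W) forces W = False.
All clauses satisfied.

S = True, D = False, E = False, K = False, W = False, V = False, P = True, B = True, U = False, H = True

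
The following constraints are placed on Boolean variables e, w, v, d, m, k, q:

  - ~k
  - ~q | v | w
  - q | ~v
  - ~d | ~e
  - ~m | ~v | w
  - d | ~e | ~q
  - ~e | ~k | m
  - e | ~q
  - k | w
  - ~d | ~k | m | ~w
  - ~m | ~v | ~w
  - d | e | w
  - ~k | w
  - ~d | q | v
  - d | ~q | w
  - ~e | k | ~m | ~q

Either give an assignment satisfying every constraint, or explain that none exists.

e = True, w = True, v = False, d = False, m = False, k = False, q = False

Unit clause (~k) forces k = False.
In (k | w) only w is left, so w = True.
Set e = True.
  then (~d | ~e) forces d = False.
  then (d | ~e | ~q) forces q = False.
  then (q | ~v) forces v = False.
Set m = False.
All clauses satisfied.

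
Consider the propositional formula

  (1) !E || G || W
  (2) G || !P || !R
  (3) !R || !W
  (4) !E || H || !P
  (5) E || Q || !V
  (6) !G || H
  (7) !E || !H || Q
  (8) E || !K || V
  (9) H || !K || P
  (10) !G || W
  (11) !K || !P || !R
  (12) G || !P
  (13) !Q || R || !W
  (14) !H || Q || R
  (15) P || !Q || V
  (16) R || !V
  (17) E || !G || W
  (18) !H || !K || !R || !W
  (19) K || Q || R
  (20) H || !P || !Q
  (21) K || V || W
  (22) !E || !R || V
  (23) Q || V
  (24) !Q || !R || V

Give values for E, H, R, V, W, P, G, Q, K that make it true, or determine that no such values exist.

Set E = False.
Set H = True.
Set R = True.
  then (!R || !W) forces W = False.
  then (!G || W) forces G = False.
  then (G || !P) forces P = False.
Set V = True.
  then (E || Q || !V) forces Q = True.
Set K = False.
All clauses satisfied.

E = False, H = True, R = True, V = True, W = False, P = False, G = False, Q = True, K = False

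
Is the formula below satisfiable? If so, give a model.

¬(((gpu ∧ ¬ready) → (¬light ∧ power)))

power: True; gpu: True; ready: False; light: True

  ¬(((gpu ∧ ¬ready) → (¬light ∧ power))) = True
    (gpu ∧ ¬ready) → (¬light ∧ power) = False
      gpu ∧ ¬ready = True
        ¬ready = True
      ¬light ∧ power = False
        ¬light = False
The formula evaluates to True.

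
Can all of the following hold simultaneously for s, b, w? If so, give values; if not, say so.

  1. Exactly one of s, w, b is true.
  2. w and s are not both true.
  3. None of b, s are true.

s=F; b=F; w=T

  (1) {s, w, b}: 1 true — exactly one ✓
  (2) w=T, s=F — not both ✓
  (3) {b, s}: 0 true — none ✓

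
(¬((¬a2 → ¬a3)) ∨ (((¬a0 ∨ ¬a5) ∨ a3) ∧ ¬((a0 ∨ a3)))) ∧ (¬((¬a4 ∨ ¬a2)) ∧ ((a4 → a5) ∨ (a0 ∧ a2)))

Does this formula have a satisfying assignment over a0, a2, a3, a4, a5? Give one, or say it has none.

a0 = False, a2 = True, a3 = False, a4 = True, a5 = True

  ¬((¬a2 → ¬a3)) ∨ (((¬a0 ∨ ¬a5) ∨ a3) ∧ ¬((a0 ∨ a3))) = True
    ¬((¬a2 → ¬a3)) = False
      ¬a2 → ¬a3 = True
        ¬a2 = False
        ¬a3 = True
    ((¬a0 ∨ ¬a5) ∨ a3) ∧ ¬((a0 ∨ a3)) = True
      (¬a0 ∨ ¬a5) ∨ a3 = True
        ¬a0 ∨ ¬a5 = True
          ¬a0 = True
          ¬a5 = False
      ¬((a0 ∨ a3)) = True
        a0 ∨ a3 = False
  ¬((¬a4 ∨ ¬a2)) ∧ ((a4 → a5) ∨ (a0 ∧ a2)) = True
    ¬((¬a4 ∨ ¬a2)) = True
      ¬a4 ∨ ¬a2 = False
        ¬a4 = False
        ¬a2 = False
    (a4 → a5) ∨ (a0 ∧ a2) = True
      a4 → a5 = True
      a0 ∧ a2 = False
Both conjuncts True, so the formula holds.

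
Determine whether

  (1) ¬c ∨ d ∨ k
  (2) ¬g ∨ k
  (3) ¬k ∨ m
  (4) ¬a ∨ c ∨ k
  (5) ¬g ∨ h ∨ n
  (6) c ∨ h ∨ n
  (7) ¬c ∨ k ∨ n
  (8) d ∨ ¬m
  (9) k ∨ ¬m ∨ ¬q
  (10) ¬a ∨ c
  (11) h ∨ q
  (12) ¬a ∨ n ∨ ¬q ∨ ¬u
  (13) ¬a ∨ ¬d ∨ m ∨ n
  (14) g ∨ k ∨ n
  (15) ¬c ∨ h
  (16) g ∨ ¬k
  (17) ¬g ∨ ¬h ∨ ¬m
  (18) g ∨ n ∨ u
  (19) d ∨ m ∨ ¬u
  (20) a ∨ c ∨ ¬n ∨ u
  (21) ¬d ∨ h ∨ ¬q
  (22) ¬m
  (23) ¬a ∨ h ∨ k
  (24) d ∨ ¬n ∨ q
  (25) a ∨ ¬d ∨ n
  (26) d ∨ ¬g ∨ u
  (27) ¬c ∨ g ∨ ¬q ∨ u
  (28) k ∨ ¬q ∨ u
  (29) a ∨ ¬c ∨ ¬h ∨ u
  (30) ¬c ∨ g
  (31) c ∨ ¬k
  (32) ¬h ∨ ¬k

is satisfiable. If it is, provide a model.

Unit clause (¬m) forces m = False.
In (¬k ∨ m) only ¬k is left, so k = False.
In (¬g ∨ k) only ¬g is left, so g = False.
In (g ∨ k ∨ n) only n is left, so n = True.
In (¬c ∨ g) only ¬c is left, so c = False.
In (¬a ∨ c ∨ k) only ¬a is left, so a = False.
In (a ∨ c ∨ ¬n ∨ u) only u is left, so u = True.
In (d ∨ m ∨ ¬u) only d is left, so d = True.
Set q = True.
  then (¬d ∨ h ∨ ¬q) forces h = True.
All clauses satisfied.

m: False, n: True, q: True, c: False, h: True, k: False, d: True, g: False, a: False, u: True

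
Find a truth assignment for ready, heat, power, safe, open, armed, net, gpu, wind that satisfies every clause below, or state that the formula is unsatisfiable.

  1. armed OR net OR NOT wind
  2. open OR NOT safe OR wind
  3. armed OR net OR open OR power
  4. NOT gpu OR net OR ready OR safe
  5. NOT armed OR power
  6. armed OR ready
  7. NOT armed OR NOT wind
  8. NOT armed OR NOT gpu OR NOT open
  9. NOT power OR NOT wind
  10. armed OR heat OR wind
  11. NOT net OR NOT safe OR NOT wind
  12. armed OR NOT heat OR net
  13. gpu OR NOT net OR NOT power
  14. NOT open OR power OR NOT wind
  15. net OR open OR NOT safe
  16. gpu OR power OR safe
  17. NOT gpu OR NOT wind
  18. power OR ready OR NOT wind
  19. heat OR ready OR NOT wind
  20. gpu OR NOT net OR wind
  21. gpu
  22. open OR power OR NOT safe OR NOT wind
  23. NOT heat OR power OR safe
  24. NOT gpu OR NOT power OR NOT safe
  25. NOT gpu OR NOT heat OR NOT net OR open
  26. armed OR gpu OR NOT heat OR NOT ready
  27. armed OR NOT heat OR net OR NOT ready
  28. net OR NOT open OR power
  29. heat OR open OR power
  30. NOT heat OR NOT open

Unit clause (gpu) forces gpu = True.
In (NOT gpu OR NOT wind) only NOT wind is left, so wind = False.
Set ready = False.
  then (armed OR ready) forces armed = True.
  then (NOT armed OR NOT gpu OR NOT open) forces open = False.
  then (open OR NOT safe OR wind) forces safe = False.
  then (NOT gpu OR net OR ready OR safe) forces net = True.
  then (NOT armed OR power) forces power = True.
  then (NOT gpu OR NOT heat OR NOT net OR open) forces heat = False.
All clauses satisfied.

ready=F, heat=F, power=T, safe=F, open=F, armed=T, net=T, gpu=T, wind=F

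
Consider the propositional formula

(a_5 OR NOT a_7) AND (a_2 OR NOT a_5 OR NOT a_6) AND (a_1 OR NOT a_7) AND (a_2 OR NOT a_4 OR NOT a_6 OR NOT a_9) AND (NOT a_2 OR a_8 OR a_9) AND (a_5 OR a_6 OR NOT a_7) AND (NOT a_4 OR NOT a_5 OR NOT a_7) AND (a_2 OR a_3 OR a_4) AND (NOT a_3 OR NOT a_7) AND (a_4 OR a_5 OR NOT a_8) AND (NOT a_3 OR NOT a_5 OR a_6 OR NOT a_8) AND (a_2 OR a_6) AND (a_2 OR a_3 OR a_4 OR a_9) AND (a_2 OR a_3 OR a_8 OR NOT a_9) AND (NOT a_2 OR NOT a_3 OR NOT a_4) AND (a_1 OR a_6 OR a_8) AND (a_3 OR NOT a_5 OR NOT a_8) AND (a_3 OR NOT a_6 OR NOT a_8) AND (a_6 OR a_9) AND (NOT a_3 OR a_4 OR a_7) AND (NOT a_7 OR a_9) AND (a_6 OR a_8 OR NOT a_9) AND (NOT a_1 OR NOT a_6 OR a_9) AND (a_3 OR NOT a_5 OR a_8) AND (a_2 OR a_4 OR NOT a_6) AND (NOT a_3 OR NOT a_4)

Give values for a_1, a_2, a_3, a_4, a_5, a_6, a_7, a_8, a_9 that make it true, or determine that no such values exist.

Set a_1 = True.
Set a_2 = True.
Try a_3 = True:
  (NOT a_3 OR NOT a_7) forces a_7 = False.
  (NOT a_2 OR NOT a_3 OR NOT a_4) forces a_4 = False.
  clause (NOT a_3 OR a_4 OR a_7) is falsified — backtrack.
So a_3 = False.
Set a_4 = True.
Set a_5 = False.
  then (a_5 OR NOT a_7) forces a_7 = False.
Set a_6 = False.
  then (a_6 OR a_9) forces a_9 = True.
  then (a_6 OR a_8 OR NOT a_9) forces a_8 = True.
All clauses satisfied.

a_1: True; a_2: True; a_3: False; a_4: True; a_5: False; a_6: False; a_7: False; a_8: True; a_9: True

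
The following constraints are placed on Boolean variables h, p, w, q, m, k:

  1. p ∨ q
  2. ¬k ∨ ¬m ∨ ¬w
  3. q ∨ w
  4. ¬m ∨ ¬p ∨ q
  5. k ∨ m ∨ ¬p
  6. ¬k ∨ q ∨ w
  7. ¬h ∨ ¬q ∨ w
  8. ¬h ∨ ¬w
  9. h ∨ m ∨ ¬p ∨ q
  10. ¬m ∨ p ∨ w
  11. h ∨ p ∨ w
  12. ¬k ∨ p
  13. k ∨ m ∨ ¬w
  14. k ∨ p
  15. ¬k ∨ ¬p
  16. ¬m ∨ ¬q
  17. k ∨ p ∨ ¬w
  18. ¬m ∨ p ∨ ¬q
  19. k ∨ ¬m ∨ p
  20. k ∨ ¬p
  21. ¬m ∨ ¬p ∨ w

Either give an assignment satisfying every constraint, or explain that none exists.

Unsatisfiable

Case k = True:
  (¬k ∨ p) forces p = True.
  Clause (¬k ∨ ¬p) is falsified — contradiction.
Case k = False:
  (k ∨ p) forces p = True.
  Clause (k ∨ ¬p) is falsified — contradiction.
Both cases fail, so the formula is unsatisfiable.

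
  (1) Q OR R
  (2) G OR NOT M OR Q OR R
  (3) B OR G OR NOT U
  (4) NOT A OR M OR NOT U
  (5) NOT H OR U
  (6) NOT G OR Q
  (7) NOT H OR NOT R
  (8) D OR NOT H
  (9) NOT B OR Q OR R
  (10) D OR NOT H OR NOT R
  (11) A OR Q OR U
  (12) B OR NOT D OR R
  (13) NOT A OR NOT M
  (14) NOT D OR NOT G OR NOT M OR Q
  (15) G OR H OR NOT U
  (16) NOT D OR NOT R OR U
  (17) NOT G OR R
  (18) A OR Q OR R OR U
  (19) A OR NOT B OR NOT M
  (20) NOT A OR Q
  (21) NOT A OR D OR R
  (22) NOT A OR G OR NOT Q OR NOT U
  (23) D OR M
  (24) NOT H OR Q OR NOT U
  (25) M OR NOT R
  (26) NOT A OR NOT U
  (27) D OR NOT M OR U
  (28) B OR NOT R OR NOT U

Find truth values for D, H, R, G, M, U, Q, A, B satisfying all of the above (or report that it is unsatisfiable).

Set D = True.
Set H = False.
Set R = False.
  then (Q OR R) forces Q = True.
  then (B OR NOT D OR R) forces B = True.
  then (NOT G OR R) forces G = False.
  then (G OR H OR NOT U) forces U = False.
Try M = True:
  (NOT A OR NOT M) forces A = False.
  clause (A OR NOT B OR NOT M) is falsified — backtrack.
So M = False.
Set A = True.
All clauses satisfied.

D = True, H = False, R = False, G = False, M = False, U = False, Q = True, A = True, B = True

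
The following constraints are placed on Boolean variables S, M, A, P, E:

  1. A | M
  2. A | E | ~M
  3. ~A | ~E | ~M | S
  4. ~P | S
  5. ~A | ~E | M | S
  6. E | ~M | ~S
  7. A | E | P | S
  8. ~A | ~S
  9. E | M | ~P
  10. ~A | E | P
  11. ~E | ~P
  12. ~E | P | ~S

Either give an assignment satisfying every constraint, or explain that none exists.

S=F; M=T; A=F; P=F; E=T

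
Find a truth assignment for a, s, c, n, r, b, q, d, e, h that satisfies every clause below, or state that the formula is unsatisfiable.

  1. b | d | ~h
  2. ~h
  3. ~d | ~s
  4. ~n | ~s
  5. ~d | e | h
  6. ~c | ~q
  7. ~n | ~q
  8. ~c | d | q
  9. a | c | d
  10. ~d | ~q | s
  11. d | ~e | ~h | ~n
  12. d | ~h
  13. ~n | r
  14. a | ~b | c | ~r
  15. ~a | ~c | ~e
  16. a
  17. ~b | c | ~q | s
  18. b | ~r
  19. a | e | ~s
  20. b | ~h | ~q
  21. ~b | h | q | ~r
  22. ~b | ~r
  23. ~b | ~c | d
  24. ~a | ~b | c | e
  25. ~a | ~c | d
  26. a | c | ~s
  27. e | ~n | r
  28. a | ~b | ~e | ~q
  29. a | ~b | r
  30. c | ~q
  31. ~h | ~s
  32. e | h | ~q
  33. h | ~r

Unit clause (~h) forces h = False.
Unit clause (a) forces a = True.
In (h | ~r) only ~r is left, so r = False.
In (~n | r) only ~n is left, so n = False.
Set s = False.
Set c = False.
  then (c | ~q) forces q = False.
Set b = False.
Set d = True.
  then (~d | e | h) forces e = True.
All clauses satisfied.

a=T, s=F, c=F, n=F, r=F, b=F, q=F, d=T, e=T, h=F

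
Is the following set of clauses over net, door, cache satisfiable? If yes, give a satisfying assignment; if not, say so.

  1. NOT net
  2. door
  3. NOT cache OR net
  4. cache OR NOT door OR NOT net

Unit clause (NOT net) forces net = False.
Unit clause (door) forces door = True.
In (NOT cache OR net) only NOT cache is left, so cache = False.
Check each clause:
  (NOT net): NOT net holds.
  (door): door holds.
  (NOT cache OR net): NOT cache holds.
  (cache OR NOT door OR NOT net): NOT net holds.
All clauses satisfied.

net = False, door = True, cache = False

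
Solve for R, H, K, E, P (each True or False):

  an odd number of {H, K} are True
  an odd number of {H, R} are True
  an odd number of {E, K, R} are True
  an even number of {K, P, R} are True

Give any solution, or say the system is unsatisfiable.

R = True, H = False, K = True, E = True, P = False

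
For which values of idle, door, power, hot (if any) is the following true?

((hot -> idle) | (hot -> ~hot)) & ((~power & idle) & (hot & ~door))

idle = True; door = False; power = False; hot = True

  (hot -> idle) | (hot -> ~hot) = True
    hot -> idle = True
    hot -> ~hot = False
      ~hot = False
  (~power & idle) & (hot & ~door) = True
    ~power & idle = True
      ~power = True
    hot & ~door = True
      ~door = True
Both conjuncts True, so the formula holds.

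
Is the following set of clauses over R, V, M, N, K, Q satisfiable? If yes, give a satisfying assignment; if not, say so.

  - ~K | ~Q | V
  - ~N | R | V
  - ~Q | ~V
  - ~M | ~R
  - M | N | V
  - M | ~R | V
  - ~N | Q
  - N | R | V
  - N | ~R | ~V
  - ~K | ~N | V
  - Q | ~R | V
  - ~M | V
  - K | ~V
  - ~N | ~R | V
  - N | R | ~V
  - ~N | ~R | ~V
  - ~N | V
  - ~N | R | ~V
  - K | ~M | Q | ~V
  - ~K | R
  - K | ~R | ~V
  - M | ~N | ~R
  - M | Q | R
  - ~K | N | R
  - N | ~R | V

UNSATISFIABLE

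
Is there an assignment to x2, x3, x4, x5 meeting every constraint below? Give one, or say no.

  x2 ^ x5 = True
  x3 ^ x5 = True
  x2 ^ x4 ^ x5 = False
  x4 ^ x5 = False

x2 = False, x3 = False, x4 = True, x5 = True

x2 ^ x5 = F ^ T = True ✓
x3 ^ x5 = F ^ T = True ✓
x2 ^ x4 ^ x5 = F ^ T ^ T = False ✓
x4 ^ x5 = T ^ T = False ✓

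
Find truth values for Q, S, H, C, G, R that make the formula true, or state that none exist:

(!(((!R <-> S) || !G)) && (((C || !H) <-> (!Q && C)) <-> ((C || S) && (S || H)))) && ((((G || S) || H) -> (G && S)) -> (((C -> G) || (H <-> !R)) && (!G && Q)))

Q = False, S = False, H = False, C = False, G = True, R = False

  !(((!R <-> S) || !G)) && (((C || !H) <-> (!Q && C)) <-> ((C || S) && (S || H))) = True
    !(((!R <-> S) || !G)) = True
      (!R <-> S) || !G = False
        !R <-> S = False
          !R = True
        !G = False
    ((C || !H) <-> (!Q && C)) <-> ((C || S) && (S || H)) = True
      (C || !H) <-> (!Q && C) = False
        C || !H = True
          !H = True
        !Q && C = False
          !Q = True
      (C || S) && (S || H) = False
        C || S = False
        S || H = False
  (((G || S) || H) -> (G && S)) -> (((C -> G) || (H <-> !R)) && (!G && Q)) = True
    ((G || S) || H) -> (G && S) = False
      (G || S) || H = True
        G || S = True
      G && S = False
    ((C -> G) || (H <-> !R)) && (!G && Q) = False
      (C -> G) || (H <-> !R) = True
        C -> G = True
        H <-> !R = False
          !R = True
      !G && Q = False
        !G = False
Both conjuncts True, so the formula holds.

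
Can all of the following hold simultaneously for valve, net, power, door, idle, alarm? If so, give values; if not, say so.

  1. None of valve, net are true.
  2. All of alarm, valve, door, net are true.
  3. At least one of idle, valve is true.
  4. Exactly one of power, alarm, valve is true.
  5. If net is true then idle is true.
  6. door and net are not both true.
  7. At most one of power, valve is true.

Case valve = True:
  Constraint (1) is violated (valve=T) — contradiction.
Case valve = False:
  Constraint (2) is violated (valve=F) — contradiction.
Both cases fail — unsatisfiable.

Unsatisfiable — no assignment works.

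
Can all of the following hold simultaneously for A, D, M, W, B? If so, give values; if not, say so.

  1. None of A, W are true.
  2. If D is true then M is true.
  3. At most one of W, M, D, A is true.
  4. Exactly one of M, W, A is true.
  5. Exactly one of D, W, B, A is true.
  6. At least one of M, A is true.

A = False; D = False; M = True; W = False; B = True

  (1) {A, W}: 0 true — none ✓
  (2) D=F ⇒ M: vacuous ✓
  (3) {W, M, D, A}: 1 true — at most one ✓
  (4) {M, W, A}: 1 true — exactly one ✓
  (5) {D, W, B, A}: 1 true — exactly one ✓
  (6) {M, A}: 1 true — at least one ✓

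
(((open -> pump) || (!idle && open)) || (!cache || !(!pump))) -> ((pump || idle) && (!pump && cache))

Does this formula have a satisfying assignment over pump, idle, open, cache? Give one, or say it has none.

pump: False; idle: True; open: True; cache: True

  (((open -> pump) || (!idle && open)) || (!cache || !(!pump))) -> ((pump || idle) && (!pump && cache)) = True
    ((open -> pump) || (!idle && open)) || (!cache || !(!pump)) = False
      (open -> pump) || (!idle && open) = False
        open -> pump = False
        !idle && open = False
          !idle = False
      !cache || !(!pump) = False
        !cache = False
        !(!pump) = False
          !pump = True
    (pump || idle) && (!pump && cache) = True
      pump || idle = True
      !pump && cache = True
        !pump = True
The formula evaluates to True.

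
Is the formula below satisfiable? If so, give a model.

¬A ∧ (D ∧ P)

D=T, A=F, P=T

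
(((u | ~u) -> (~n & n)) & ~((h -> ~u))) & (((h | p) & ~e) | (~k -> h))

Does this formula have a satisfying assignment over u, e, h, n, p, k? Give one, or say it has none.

The formula is unsatisfiable.

The conjunct (u | ~u) -> (~n & n) is unsatisfiable on its own:
  u=F, n=F: evaluates to False.
  u=F, n=T: evaluates to False.
  u=T, n=F: evaluates to False.
  u=T, n=T: evaluates to False.
So the whole conjunction is unsatisfiable.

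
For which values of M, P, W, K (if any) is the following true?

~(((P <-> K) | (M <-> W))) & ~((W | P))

M: True; P: False; W: False; K: True

  ~(((P <-> K) | (M <-> W))) = True
    (P <-> K) | (M <-> W) = False
      P <-> K = False
      M <-> W = False
  ~((W | P)) = True
    W | P = False
Both conjuncts True, so the formula holds.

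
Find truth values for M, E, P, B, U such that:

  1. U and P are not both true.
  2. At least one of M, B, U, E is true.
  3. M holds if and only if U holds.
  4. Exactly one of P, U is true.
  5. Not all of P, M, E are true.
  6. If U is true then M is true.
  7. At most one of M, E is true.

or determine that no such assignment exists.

M = True, E = False, P = False, B = False, U = True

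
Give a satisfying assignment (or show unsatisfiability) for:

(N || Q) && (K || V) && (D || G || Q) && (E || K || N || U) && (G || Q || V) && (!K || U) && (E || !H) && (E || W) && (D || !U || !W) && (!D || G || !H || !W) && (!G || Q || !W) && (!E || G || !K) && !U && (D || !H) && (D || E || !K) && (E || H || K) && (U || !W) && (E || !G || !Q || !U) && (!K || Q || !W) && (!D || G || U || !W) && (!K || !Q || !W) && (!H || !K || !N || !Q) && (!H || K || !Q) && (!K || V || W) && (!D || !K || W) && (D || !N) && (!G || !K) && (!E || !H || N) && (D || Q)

Unit clause (!U) forces U = False.
In (U || !W) only !W is left, so W = False.
In (!K || U) only !K is left, so K = False.
In (E || W) only E is left, so E = True.
In (K || V) only V is left, so V = True.
Set N = True.
  then (D || !N) forces D = True.
Set H = True.
  then (!H || K || !Q) forces Q = False.
Set G = True.
All clauses satisfied.

N=T, H=T, Q=F, G=T, W=F, D=T, K=F, E=T, V=T, U=F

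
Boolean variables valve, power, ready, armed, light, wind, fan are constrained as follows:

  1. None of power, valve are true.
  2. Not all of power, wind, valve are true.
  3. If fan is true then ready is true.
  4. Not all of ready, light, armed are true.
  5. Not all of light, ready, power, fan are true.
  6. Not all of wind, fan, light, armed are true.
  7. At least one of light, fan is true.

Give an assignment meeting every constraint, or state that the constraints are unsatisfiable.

valve: False; power: False; ready: True; armed: False; light: False; wind: True; fan: True

  (1) {power, valve}: 0 true — none ✓
  (2) {power, wind, valve}: 1/3 true — not all ✓
  (3) fan=T ⇒ ready: T ✓
  (4) {ready, light, armed}: 1/3 true — not all ✓
  (5) {light, ready, power, fan}: 2/4 true — not all ✓
  (6) {wind, fan, light, armed}: 2/4 true — not all ✓
  (7) {light, fan}: 1 true — at least one ✓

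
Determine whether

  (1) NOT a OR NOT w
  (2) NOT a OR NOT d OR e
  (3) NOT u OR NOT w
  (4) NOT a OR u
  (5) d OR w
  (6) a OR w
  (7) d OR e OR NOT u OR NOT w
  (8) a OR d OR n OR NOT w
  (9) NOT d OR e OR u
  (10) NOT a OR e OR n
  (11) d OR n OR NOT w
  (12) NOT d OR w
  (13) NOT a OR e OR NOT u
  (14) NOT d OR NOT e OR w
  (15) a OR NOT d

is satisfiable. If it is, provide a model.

w = True, e = True, n = True, d = False, a = False, u = False

Set w = True.
  then (NOT a OR NOT w) forces a = False.
  then (NOT u OR NOT w) forces u = False.
  then (a OR NOT d) forces d = False.
  then (a OR d OR n OR NOT w) forces n = True.
Set e = True.
All clauses satisfied.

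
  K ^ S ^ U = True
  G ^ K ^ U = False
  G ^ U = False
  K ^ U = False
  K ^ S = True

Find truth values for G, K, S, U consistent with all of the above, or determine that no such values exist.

G=F; K=F; S=T; U=F

K ^ S ^ U = F ^ T ^ F = True ✓
G ^ K ^ U = F ^ F ^ F = False ✓
G ^ U = F ^ F = False ✓
K ^ U = F ^ F = False ✓
K ^ S = F ^ T = True ✓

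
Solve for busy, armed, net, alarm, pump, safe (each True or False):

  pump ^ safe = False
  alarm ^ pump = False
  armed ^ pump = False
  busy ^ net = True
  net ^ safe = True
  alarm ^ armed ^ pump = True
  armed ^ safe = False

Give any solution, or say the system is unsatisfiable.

busy = True; armed = True; net = False; alarm = True; pump = True; safe = True

pump ^ safe = T ^ T = False ✓
alarm ^ pump = T ^ T = False ✓
armed ^ pump = T ^ T = False ✓
busy ^ net = T ^ F = True ✓
net ^ safe = F ^ T = True ✓
alarm ^ armed ^ pump = T ^ T ^ T = True ✓
armed ^ safe = T ^ T = False ✓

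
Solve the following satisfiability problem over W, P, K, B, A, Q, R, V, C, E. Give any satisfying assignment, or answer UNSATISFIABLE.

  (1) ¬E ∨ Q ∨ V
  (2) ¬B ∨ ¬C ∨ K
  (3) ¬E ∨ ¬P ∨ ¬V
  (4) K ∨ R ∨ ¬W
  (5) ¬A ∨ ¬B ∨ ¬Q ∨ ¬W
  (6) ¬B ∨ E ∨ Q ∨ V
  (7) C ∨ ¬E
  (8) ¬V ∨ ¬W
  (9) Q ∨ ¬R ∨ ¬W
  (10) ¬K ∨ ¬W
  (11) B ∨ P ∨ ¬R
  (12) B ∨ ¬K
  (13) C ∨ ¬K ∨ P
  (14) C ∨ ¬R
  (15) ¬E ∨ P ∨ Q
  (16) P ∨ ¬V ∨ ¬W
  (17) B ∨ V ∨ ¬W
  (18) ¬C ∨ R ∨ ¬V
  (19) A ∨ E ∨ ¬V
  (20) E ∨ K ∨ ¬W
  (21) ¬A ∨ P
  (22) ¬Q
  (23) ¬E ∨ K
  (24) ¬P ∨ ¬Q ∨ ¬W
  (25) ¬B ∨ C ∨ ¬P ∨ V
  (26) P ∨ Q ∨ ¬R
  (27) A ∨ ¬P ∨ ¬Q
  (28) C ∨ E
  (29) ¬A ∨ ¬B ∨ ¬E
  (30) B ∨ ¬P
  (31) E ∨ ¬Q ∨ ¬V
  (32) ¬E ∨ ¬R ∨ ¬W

W: False; P: False; K: False; B: False; A: False; Q: False; R: False; V: False; C: True; E: False

Unit clause (¬Q) forces Q = False.
Try W = True:
  (¬V ∨ ¬W) forces V = False.
  (¬E ∨ Q ∨ V) forces E = False.
  (¬B ∨ E ∨ Q ∨ V) forces B = False.
  clause (B ∨ V ∨ ¬W) is falsified — backtrack.
So W = False.
Set P = False.
  then (¬E ∨ P ∨ Q) forces E = False.
  then (¬A ∨ P) forces A = False.
  then (P ∨ Q ∨ ¬R) forces R = False.
  then (C ∨ E) forces C = True.
  then (¬C ∨ R ∨ ¬V) forces V = False.
  then (¬B ∨ E ∨ Q ∨ V) forces B = False.
  then (B ∨ ¬K) forces K = False.
All clauses satisfied.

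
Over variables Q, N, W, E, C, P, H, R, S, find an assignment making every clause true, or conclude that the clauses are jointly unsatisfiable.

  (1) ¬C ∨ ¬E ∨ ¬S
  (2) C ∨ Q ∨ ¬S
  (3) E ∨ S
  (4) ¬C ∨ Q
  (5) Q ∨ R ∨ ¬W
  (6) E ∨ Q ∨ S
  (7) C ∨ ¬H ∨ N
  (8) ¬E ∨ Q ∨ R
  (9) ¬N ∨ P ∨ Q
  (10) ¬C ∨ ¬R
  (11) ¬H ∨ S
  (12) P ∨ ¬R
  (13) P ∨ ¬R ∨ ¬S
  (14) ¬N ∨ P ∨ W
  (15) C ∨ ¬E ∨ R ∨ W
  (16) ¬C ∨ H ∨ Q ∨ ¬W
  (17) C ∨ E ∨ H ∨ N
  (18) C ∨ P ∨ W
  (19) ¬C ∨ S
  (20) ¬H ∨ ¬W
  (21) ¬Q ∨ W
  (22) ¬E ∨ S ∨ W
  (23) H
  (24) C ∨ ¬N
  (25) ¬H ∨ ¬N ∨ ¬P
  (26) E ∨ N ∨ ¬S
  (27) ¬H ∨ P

No satisfying assignment exists.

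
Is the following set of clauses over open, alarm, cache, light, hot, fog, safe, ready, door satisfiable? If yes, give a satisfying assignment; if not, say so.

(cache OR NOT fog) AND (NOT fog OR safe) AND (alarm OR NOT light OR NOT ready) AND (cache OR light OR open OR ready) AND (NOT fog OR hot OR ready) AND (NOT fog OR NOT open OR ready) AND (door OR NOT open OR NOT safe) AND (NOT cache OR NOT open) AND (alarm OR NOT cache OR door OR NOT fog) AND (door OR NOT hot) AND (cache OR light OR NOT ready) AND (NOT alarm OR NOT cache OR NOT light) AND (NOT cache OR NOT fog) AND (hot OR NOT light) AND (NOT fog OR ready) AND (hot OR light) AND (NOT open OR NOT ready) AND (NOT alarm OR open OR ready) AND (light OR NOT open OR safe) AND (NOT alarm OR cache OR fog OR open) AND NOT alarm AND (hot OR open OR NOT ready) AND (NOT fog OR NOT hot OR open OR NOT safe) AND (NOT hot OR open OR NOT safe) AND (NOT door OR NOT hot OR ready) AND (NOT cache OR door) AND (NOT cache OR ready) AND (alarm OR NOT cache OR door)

Unit clause (NOT alarm) forces alarm = False.
Set open = False.
Set cache = True.
  then (NOT cache OR NOT fog) forces fog = False.
  then (NOT cache OR door) forces door = True.
  then (NOT cache OR ready) forces ready = True.
  then (alarm OR NOT light OR NOT ready) forces light = False.
  then (hot OR light) forces hot = True.
  then (NOT hot OR open OR NOT safe) forces safe = False.
All clauses satisfied.

open: False, alarm: False, cache: True, light: False, hot: True, fog: False, safe: False, ready: True, door: True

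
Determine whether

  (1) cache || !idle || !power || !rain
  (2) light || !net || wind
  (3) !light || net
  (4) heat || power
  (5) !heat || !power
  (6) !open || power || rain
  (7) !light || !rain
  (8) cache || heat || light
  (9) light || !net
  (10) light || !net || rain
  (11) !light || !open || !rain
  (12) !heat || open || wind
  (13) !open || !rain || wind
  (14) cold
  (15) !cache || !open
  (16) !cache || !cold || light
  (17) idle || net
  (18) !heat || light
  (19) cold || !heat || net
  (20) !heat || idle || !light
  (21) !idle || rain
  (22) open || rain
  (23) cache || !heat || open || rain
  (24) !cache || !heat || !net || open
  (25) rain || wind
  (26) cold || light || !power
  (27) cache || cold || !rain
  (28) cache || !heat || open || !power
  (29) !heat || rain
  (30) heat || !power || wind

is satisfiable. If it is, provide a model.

cold: True, wind: True, heat: False, open: True, power: True, light: True, idle: False, rain: False, cache: False, net: True

Unit clause (cold) forces cold = True.
Set wind = True.
Try heat = True:
  (!heat || !power) forces power = False.
  (!heat || light) forces light = True.
  (!light || net) forces net = True.
  (!light || !rain) forces rain = False.
  clause (!heat || rain) is falsified — backtrack.
So heat = False.
  then (heat || power) forces power = True.
Set open = True.
  then (!cache || !open) forces cache = False.
  then (cache || heat || light) forces light = True.
  then (!light || !open || !rain) forces rain = False.
  then (!idle || rain) forces idle = False.
  then (!light || net) forces net = True.
All clauses satisfied.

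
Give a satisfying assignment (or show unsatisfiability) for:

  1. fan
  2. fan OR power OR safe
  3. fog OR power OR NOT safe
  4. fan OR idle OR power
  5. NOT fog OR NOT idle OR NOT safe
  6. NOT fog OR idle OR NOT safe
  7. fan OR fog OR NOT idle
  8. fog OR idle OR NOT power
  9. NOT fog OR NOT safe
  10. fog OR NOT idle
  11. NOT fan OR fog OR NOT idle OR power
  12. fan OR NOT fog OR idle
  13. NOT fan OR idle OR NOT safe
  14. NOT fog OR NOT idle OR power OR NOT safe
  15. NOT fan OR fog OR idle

Unit clause (fan) forces fan = True.
Set power = False.
Set idle = True.
  then (fog OR NOT idle) forces fog = True.
  then (NOT fog OR NOT idle OR power OR NOT safe) forces safe = False.
All clauses satisfied.

power = False, idle = True, fan = True, safe = False, fog = True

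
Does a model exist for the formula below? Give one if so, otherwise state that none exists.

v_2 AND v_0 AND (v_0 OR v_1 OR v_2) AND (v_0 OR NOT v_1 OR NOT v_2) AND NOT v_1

Unit clause (v_2) forces v_2 = True.
Unit clause (v_0) forces v_0 = True.
Unit clause (NOT v_1) forces v_1 = False.
Check each clause:
  (v_2): v_2 holds.
  (v_0): v_0 holds.
  (v_0 OR v_1 OR v_2): v_0 holds.
  (v_0 OR NOT v_1 OR NOT v_2): v_0 holds.
  (NOT v_1): NOT v_1 holds.
All clauses satisfied.

v_0: True; v_1: False; v_2: True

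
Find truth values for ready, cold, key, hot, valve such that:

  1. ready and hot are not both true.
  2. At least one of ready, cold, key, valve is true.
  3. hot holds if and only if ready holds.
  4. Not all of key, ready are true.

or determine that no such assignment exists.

ready=F, cold=F, key=T, hot=F, valve=F

  (1) ready=F, hot=F — not both ✓
  (2) {ready, cold, key, valve}: 1 true — at least one ✓
  (3) hot=F, ready=F — same ✓
  (4) {key, ready}: 1/2 true — not all ✓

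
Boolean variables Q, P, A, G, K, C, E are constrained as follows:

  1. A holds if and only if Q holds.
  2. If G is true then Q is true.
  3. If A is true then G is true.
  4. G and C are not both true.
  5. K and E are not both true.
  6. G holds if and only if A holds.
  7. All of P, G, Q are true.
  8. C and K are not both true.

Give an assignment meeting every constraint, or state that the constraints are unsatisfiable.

Q = True, P = True, A = True, G = True, K = False, C = False, E = True

  (1) A=T, Q=T — same ✓
  (2) G=T ⇒ Q: T ✓
  (3) A=T ⇒ G: T ✓
  (4) G=T, C=F — not both ✓
  (5) K=F, E=T — not both ✓
  (6) G=T, A=T — same ✓
  (7) {P, G, Q}: all 3 true ✓
  (8) C=F, K=F — not both ✓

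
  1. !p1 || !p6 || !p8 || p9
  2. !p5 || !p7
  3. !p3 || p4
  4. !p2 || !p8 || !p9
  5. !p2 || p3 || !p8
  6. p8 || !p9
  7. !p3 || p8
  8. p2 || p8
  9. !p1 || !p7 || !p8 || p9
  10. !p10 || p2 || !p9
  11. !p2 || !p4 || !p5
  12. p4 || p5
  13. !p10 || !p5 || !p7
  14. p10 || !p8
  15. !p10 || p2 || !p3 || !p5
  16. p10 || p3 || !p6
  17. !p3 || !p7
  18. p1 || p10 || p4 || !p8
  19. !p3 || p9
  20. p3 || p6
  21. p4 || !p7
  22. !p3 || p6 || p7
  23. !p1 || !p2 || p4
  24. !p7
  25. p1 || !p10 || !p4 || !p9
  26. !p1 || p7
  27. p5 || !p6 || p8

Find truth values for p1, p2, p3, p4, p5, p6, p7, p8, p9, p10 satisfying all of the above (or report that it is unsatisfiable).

p1: False; p2: True; p3: False; p4: False; p5: True; p6: True; p7: False; p8: False; p9: False; p10: True

Unit clause (!p7) forces p7 = False.
In (!p1 || p7) only !p1 is left, so p1 = False.
Set p2 = True.
Try p3 = True:
  (!p3 || p4) forces p4 = True.
  (!p3 || p8) forces p8 = True.
  (!p2 || !p8 || !p9) forces p9 = False.
  clause (!p3 || p9) is falsified — backtrack.
So p3 = False.
  then (!p2 || p3 || !p8) forces p8 = False.
  then (p8 || !p9) forces p9 = False.
  then (p3 || p6) forces p6 = True.
  then (p5 || !p6 || p8) forces p5 = True.
  then (!p2 || !p4 || !p5) forces p4 = False.
  then (p10 || p3 || !p6) forces p10 = True.
All clauses satisfied.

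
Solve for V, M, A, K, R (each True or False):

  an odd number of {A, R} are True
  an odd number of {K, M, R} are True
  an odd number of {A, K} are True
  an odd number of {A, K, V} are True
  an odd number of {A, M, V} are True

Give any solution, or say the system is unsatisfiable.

V=F, M=T, A=F, K=T, R=T

{A, R}: 1 true → odd ✓
{K, M, R}: 3 true → odd ✓
{A, K}: 1 true → odd ✓
{A, K, V}: 1 true → odd ✓
{A, M, V}: 1 true → odd ✓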